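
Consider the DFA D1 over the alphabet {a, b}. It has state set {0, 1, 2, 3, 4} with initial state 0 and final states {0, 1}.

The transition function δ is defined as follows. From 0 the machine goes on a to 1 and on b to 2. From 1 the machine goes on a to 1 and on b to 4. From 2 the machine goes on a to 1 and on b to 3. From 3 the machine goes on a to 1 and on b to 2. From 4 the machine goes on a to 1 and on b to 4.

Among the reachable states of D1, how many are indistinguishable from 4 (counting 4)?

3

P0 = {0,1} | {2,3,4}.
The partition is now stable with 2 blocks: {0,1} | {2,3,4}.
The equivalence class containing 4 is {2,3,4}, of size 3.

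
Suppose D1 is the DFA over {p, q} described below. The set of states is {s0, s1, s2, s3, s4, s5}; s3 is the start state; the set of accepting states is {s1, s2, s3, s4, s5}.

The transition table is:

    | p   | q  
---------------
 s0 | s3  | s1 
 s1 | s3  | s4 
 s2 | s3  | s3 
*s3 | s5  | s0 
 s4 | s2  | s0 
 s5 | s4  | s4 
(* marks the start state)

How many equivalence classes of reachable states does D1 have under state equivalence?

P0 = {s1,s2,s3,s4,s5} | {s0}.
On input q, block {s1,s2,s3,s4,s5} splits into {s1,s2,s5} and {s3,s4}.
The partition is now stable with 3 blocks: {s1,s2,s5} | {s0} | {s3,s4}.

3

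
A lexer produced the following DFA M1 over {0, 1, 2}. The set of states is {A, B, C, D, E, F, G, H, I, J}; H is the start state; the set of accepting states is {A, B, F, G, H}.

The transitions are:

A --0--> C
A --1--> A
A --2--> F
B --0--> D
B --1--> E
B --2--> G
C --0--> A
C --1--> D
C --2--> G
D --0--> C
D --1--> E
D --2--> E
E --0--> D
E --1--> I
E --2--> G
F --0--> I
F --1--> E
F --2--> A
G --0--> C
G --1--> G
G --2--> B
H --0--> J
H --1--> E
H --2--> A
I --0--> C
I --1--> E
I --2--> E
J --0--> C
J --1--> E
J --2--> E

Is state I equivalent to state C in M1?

No

All states are reachable from the start state.
P0 = {A,B,F,G,H} | {C,D,E,I,J}.
On input 1, block {A,B,F,G,H} splits into {B,F,H} and {A,G}.
On input 0, block {C,D,E,I,J} splits into {D,E,I,J} and {C}.
Refine {D,E,I,J} on symbol 0: members go to different blocks, giving {D,I,J} and {E}.
Stable partition: {B,F,H} | {D,I,J} | {A,G} | {C} | {E} — 5 equivalence classes.
I and C end up in different blocks, so they are distinguishable. For instance, the string '0' is accepted from only C.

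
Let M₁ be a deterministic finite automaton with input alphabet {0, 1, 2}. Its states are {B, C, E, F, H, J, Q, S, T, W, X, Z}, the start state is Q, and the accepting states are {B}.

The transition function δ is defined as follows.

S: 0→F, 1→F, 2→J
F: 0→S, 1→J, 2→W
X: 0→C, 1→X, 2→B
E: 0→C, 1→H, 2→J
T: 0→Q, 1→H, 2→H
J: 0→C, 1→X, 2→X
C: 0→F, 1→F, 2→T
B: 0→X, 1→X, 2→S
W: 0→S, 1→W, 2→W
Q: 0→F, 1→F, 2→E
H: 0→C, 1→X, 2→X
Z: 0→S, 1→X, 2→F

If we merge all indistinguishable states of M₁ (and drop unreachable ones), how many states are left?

Reachable states from the start: {B,C,E,F,H,J,Q,S,T,W,X}. Unreachable: {Z} — drop them.
Start with accepting vs non-accepting: {B} | {C,E,F,H,J,Q,S,T,W,X}.
Split {C,E,F,H,J,Q,S,T,W,X} by δ(·,2) → {C,E,F,H,J,Q,S,T,W} and {X}.
Split {C,E,F,H,J,Q,S,T,W} by δ(·,1) → {C,E,F,Q,S,T,W} and {H,J}.
Split {C,E,F,Q,S,T,W} by δ(·,1) → {C,Q,S,W} and {E,F,T}.
Refine {C,Q,S,W} on symbol 0: members go to different blocks, giving {C,Q,S} and {W}.
Split {C,Q,S} by δ(·,2) → {C,Q} and {S}.
Refine {E,F,T} on symbol 0: members go to different blocks, giving {E,T} and {F}.
No further refinement is possible. Final partition (8 blocks): {B} | {C,Q} | {X} | {H,J} | {E,T} | {W} | {S} | {F}.

8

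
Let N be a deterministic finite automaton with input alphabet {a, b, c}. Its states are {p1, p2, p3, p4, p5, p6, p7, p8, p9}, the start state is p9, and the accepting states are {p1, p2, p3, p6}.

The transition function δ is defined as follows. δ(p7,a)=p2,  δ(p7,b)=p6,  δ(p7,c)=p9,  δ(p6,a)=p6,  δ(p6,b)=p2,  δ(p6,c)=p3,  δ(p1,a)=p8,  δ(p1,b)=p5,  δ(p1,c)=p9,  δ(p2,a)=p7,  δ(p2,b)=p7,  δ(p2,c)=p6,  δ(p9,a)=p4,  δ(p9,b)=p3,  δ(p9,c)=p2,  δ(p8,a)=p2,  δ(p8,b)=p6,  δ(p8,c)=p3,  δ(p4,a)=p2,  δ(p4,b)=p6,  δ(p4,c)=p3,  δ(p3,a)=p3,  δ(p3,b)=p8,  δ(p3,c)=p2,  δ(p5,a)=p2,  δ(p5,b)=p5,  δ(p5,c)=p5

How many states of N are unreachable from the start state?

2

Starting at p9 and following transitions, the reachable set is {p2, p3, p4, p6, p7, p8, p9}. That leaves p1, p5 unreachable — 2 in total.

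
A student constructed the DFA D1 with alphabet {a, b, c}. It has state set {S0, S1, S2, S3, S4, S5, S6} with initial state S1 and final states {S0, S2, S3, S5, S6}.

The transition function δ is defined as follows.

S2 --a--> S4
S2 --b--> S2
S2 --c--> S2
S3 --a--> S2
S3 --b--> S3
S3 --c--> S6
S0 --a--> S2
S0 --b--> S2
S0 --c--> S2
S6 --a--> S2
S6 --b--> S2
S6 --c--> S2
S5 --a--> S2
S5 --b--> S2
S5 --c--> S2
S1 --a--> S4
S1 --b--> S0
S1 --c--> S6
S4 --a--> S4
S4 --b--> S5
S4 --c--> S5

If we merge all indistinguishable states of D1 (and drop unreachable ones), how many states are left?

3

States {S3} cannot be reached from the start state, so discard them.
P0 = {S0,S2,S5,S6} | {S1,S4}.
Split {S0,S2,S5,S6} by δ(·,a) → {S0,S5,S6} and {S2}.
The partition is now stable with 3 blocks: {S0,S5,S6} | {S1,S4} | {S2}.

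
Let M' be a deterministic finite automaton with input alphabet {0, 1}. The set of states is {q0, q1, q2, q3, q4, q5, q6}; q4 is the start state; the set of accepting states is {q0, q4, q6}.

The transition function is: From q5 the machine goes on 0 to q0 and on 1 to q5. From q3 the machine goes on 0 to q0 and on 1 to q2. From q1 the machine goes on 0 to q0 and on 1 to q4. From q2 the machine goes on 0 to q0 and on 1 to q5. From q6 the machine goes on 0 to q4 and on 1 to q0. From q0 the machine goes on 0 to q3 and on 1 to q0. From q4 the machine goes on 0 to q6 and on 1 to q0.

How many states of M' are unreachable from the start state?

1

No path from q4 leads to q1; the other 6 states are all reachable.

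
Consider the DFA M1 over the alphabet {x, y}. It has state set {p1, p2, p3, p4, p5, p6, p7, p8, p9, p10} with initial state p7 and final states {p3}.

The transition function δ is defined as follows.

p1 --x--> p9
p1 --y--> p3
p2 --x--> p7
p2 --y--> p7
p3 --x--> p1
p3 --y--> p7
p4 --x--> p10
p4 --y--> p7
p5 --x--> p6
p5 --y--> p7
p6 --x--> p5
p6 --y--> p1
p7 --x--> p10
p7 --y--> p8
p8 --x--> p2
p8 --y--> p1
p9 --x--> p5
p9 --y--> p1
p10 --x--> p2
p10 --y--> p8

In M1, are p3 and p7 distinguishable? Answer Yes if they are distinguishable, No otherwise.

First remove the unreachable states {p4}; 9 states remain.
P0 = {p3} | {p1,p2,p5,p6,p7,p8,p9,p10}.
On input y, block {p1,p2,p5,p6,p7,p8,p9,p10} splits into {p2,p5,p6,p7,p8,p9,p10} and {p1}.
Split {p2,p5,p6,p7,p8,p9,p10} by δ(·,y) → {p2,p5,p7,p10} and {p6,p8,p9}.
Refine {p2,p5,p7,p10} on symbol x: members go to different blocks, giving {p2,p7,p10} and {p5}.
On input y, block {p2,p7,p10} splits into {p7,p10} and {p2}.
On input x, block {p7,p10} splits into {p7} and {p10}.
On input x, block {p6,p8,p9} splits into {p6,p9} and {p8}.
The partition is now stable with 8 blocks: {p3} | {p7} | {p1} | {p6,p9} | {p5} | {p2} | {p10} | {p8}.
p3 and p7 end up in different blocks, so they are distinguishable. For instance, the string 'ε' is accepted from only p3.

Yes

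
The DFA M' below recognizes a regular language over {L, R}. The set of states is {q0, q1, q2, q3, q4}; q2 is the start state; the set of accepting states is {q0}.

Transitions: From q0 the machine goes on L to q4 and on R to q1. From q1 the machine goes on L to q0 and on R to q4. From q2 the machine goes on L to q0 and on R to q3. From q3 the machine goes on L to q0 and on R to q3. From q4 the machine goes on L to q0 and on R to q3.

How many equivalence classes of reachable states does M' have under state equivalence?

2

P0 = {q0} | {q1,q2,q3,q4}.
No further refinement is possible. Final partition (2 blocks): {q0} | {q1,q2,q3,q4}.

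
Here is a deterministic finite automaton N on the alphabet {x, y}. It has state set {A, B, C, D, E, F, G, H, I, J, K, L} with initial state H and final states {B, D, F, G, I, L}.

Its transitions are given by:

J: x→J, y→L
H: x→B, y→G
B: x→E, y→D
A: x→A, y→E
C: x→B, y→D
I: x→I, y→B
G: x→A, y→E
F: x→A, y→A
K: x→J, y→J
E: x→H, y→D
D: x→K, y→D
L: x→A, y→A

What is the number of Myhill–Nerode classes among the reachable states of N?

First remove the unreachable states {C,F,I}; 9 states remain.
P0 = {B,D,G,L} | {A,E,H,J,K}.
Split {B,D,G,L} by δ(·,y) → {B,D} and {G,L}.
On input x, block {A,E,H,J,K} splits into {A,E,J,K} and {H}.
Refine {A,E,J,K} on symbol x: members go to different blocks, giving {A,J,K} and {E}.
Refine {B,D} on symbol x: members go to different blocks, giving {B} and {D}.
On input y, block {A,J,K} splits into {A} and {J} and {K}.
On input y, block {G,L} splits into {G} and {L}.
Stable partition: {B} | {A} | {G} | {H} | {E} | {D} | {J} | {K} | {L} — 9 equivalence classes.

9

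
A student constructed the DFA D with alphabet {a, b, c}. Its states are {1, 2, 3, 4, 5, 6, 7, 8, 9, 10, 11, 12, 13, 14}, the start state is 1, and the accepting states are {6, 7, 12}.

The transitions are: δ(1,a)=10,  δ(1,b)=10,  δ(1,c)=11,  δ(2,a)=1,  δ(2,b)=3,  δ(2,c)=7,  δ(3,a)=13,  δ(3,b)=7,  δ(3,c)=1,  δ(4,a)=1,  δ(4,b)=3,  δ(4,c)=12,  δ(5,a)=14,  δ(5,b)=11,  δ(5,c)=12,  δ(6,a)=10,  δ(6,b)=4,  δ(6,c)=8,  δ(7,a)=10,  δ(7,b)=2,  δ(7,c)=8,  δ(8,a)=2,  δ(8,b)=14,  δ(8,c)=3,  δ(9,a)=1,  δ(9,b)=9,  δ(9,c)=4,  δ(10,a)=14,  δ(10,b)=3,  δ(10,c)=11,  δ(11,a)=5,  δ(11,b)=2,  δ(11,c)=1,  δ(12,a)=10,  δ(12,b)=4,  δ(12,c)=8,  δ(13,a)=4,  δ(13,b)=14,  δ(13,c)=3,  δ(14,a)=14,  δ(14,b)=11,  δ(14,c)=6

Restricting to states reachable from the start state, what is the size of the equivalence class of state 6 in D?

States {9} cannot be reached from the start state, so discard them.
Start with accepting vs non-accepting: {6,7,12} | {1,2,3,4,5,8,10,11,13,14}.
On input b, block {1,2,3,4,5,8,10,11,13,14} splits into {1,2,4,5,8,10,11,13,14} and {3}.
Refine {1,2,4,5,8,10,11,13,14} on symbol b: members go to different blocks, giving {1,5,8,11,13,14} and {2,4,10}.
Split {1,5,8,11,13,14} by δ(·,a) → {1,8,13} and {5,11,14}.
Refine {1,8,13} on symbol b: members go to different blocks, giving {8,13} and {1}.
Refine {2,4,10} on symbol a: members go to different blocks, giving {2,4} and {10}.
Split {5,11,14} by δ(·,b) → {5,14} and {11}.
Stable partition: {6,7,12} | {8,13} | {3} | {2,4} | {5,14} | {1} | {10} | {11} — 8 equivalence classes.
The equivalence class containing 6 is {6,7,12}, of size 3.

3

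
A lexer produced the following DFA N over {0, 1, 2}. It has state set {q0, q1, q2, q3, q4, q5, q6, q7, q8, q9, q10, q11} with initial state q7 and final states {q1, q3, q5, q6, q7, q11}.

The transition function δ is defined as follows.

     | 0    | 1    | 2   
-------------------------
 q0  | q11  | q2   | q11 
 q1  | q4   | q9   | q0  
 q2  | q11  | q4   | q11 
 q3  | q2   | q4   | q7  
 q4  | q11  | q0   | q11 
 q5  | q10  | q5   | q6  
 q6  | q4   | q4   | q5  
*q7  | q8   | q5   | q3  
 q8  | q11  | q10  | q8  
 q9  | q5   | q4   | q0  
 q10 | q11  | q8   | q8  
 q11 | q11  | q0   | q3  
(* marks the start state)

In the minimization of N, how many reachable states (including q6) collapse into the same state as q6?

2

States {q1,q9} cannot be reached from the start state, so discard them.
Start with accepting vs non-accepting: {q3,q5,q6,q7,q11} | {q0,q2,q4,q8,q10}.
Split {q3,q5,q6,q7,q11} by δ(·,0) → {q3,q5,q6,q7} and {q11}.
Refine {q3,q5,q6,q7} on symbol 1: members go to different blocks, giving {q3,q6} and {q5,q7}.
Refine {q0,q2,q4,q8,q10} on symbol 2: members go to different blocks, giving {q0,q2,q4} and {q8,q10}.
The partition is now stable with 5 blocks: {q3,q6} | {q0,q2,q4} | {q11} | {q5,q7} | {q8,q10}.
The equivalence class containing q6 is {q3,q6}, of size 2.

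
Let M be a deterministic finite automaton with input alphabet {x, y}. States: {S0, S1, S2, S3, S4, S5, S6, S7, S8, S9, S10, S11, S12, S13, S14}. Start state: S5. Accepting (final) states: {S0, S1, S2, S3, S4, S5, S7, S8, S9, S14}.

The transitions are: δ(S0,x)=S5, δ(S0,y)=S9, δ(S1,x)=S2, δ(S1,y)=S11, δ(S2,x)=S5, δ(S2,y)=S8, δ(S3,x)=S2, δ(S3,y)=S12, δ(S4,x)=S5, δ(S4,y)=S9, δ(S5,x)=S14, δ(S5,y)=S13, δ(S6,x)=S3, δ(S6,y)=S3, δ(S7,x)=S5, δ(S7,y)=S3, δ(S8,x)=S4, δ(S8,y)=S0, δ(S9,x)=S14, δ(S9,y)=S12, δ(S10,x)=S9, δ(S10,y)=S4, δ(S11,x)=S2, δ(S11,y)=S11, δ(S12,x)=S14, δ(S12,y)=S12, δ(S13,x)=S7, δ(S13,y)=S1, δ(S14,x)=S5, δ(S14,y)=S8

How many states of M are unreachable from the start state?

No path from S5 leads to S6, S10; the other 13 states are all reachable.

2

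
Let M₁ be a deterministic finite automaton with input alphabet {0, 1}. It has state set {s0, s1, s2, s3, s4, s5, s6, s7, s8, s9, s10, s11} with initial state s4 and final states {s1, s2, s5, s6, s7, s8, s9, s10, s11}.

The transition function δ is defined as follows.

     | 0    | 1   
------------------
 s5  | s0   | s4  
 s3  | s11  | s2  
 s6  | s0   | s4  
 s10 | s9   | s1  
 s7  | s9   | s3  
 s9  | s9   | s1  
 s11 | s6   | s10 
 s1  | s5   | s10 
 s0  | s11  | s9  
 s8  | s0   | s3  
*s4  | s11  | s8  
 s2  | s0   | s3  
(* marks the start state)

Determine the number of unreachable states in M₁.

Starting at s4 and following transitions, the reachable set is {s0, s1, s2, s3, s4, s5, s6, s8, s9, s10, s11}. That leaves s7 unreachable — 1 in total.

1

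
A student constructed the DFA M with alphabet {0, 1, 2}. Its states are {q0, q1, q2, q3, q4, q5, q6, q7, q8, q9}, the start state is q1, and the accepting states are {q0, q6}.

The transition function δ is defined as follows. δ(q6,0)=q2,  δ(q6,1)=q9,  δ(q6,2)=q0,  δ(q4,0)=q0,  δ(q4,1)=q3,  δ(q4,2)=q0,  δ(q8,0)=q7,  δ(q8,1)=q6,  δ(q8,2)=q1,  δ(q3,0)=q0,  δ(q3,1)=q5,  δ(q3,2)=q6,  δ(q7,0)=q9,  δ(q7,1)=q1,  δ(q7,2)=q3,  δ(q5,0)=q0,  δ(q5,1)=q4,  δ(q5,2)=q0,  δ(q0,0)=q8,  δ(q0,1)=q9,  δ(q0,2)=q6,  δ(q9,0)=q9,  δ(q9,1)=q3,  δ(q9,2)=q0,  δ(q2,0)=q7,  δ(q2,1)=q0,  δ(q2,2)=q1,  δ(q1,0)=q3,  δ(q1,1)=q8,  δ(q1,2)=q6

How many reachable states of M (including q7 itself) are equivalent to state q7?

1

Start with accepting vs non-accepting: {q0,q6} | {q1,q2,q3,q4,q5,q7,q8,q9}.
Refine {q1,q2,q3,q4,q5,q7,q8,q9} on symbol 0: members go to different blocks, giving {q1,q2,q7,q8,q9} and {q3,q4,q5}.
On input 0, block {q1,q2,q7,q8,q9} splits into {q2,q7,q8,q9} and {q1}.
Split {q2,q7,q8,q9} by δ(·,1) → {q2,q8} and {q7} and {q9}.
No further refinement is possible. Final partition (6 blocks): {q0,q6} | {q2,q8} | {q3,q4,q5} | {q1} | {q7} | {q9}.
The equivalence class containing q7 is {q7}, of size 1.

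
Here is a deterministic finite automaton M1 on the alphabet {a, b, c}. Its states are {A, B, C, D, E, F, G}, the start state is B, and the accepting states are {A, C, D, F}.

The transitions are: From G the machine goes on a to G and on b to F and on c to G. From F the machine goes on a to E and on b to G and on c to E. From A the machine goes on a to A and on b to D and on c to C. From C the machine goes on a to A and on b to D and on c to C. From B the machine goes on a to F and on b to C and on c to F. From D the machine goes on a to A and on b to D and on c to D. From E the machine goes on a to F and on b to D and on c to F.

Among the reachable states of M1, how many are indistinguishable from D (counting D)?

3

Initial partition by acceptance: {A,C,D,F} | {B,E,G}.
On input a, block {A,C,D,F} splits into {A,C,D} and {F}.
Refine {B,E,G} on symbol a: members go to different blocks, giving {B,E} and {G}.
Stable partition: {A,C,D} | {B,E} | {F} | {G} — 4 equivalence classes.
State D belongs to the block {A,C,D}, which has 3 states.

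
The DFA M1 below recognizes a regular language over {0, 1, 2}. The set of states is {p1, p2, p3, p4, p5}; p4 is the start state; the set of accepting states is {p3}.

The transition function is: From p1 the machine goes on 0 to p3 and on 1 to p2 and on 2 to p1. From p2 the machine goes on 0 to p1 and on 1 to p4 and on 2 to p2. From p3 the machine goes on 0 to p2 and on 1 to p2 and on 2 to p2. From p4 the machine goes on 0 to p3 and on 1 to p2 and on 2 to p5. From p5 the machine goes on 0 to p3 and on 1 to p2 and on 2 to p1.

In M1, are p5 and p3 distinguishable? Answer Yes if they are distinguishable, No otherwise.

Initial partition by acceptance: {p3} | {p1,p2,p4,p5}.
On input 0, block {p1,p2,p4,p5} splits into {p1,p4,p5} and {p2}.
Stable partition: {p3} | {p1,p4,p5} | {p2} — 3 equivalence classes.
p5 and p3 end up in different blocks, so they are distinguishable. For instance, the string 'ε' is accepted from only p3.

Yes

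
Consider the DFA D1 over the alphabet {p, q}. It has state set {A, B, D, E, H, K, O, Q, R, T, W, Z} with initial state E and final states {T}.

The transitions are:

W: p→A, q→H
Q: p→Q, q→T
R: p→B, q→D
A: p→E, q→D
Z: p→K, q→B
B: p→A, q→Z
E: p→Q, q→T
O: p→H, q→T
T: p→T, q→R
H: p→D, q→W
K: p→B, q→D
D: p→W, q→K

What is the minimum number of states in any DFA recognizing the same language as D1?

States {O} cannot be reached from the start state, so discard them.
P0 = {T} | {A,B,D,E,H,K,Q,R,W,Z}.
Refine {A,B,D,E,H,K,Q,R,W,Z} on symbol q: members go to different blocks, giving {A,B,D,H,K,R,W,Z} and {E,Q}.
Refine {A,B,D,H,K,R,W,Z} on symbol p: members go to different blocks, giving {B,D,H,K,R,W,Z} and {A}.
Split {B,D,H,K,R,W,Z} by δ(·,p) → {D,H,K,R,Z} and {B,W}.
Refine {D,H,K,R,Z} on symbol p: members go to different blocks, giving {D,K,R} and {H,Z}.
Stable partition: {T} | {D,K,R} | {E,Q} | {A} | {B,W} | {H,Z} — 6 equivalence classes.

6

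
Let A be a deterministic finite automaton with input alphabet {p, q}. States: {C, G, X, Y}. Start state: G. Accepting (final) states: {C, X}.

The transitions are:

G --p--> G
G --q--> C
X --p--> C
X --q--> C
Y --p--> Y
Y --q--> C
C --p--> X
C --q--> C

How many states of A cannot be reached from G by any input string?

Starting at G and following transitions, the reachable set is {C, G, X}. That leaves Y unreachable — 1 in total.

1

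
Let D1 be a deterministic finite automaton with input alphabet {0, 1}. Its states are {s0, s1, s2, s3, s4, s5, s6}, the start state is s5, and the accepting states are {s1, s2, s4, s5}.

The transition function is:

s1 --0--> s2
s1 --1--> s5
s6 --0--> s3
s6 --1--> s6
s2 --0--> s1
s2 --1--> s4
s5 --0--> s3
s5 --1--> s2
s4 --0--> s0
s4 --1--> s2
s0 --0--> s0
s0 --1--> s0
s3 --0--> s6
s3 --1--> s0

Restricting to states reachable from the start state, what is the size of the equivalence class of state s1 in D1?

Every state is reachable, so we keep all 7.
Start with accepting vs non-accepting: {s1,s2,s4,s5} | {s0,s3,s6}.
On input 0, block {s1,s2,s4,s5} splits into {s1,s2} and {s4,s5}.
The partition is now stable with 3 blocks: {s1,s2} | {s0,s3,s6} | {s4,s5}.
State s1 belongs to the block {s1,s2}, which has 2 states.

2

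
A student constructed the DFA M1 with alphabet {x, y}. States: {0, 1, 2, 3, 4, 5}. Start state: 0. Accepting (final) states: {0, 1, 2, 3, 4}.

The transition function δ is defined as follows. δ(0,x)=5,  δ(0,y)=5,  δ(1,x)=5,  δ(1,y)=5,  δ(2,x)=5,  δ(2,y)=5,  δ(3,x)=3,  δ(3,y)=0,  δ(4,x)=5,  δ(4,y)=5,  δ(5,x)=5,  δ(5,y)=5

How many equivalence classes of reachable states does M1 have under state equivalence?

First remove the unreachable states {1,2,3,4}; 2 states remain.
Initial partition by acceptance: {0} | {5}.
The partition is now stable with 2 blocks: {0} | {5}.

2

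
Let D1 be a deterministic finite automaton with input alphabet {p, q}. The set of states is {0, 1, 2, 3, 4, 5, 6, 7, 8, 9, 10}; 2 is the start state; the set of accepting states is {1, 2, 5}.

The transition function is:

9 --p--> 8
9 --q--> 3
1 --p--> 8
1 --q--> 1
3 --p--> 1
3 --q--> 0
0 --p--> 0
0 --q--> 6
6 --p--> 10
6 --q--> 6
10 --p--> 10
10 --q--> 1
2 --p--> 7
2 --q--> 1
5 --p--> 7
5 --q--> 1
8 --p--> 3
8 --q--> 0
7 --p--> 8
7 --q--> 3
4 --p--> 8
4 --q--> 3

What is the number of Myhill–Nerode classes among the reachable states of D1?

8

First remove the unreachable states {4,5,9}; 8 states remain.
Initial partition by acceptance: {1,2} | {0,3,6,7,8,10}.
Refine {0,3,6,7,8,10} on symbol p: members go to different blocks, giving {0,6,7,8,10} and {3}.
Refine {0,6,7,8,10} on symbol p: members go to different blocks, giving {0,6,7,10} and {8}.
On input p, block {1,2} splits into {1} and {2}.
Split {0,6,7,10} by δ(·,p) → {0,6,10} and {7}.
Split {0,6,10} by δ(·,q) → {0,6} and {10}.
Refine {0,6} on symbol p: members go to different blocks, giving {0} and {6}.
Stable partition: {1} | {0} | {3} | {8} | {2} | {7} | {10} | {6} — 8 equivalence classes.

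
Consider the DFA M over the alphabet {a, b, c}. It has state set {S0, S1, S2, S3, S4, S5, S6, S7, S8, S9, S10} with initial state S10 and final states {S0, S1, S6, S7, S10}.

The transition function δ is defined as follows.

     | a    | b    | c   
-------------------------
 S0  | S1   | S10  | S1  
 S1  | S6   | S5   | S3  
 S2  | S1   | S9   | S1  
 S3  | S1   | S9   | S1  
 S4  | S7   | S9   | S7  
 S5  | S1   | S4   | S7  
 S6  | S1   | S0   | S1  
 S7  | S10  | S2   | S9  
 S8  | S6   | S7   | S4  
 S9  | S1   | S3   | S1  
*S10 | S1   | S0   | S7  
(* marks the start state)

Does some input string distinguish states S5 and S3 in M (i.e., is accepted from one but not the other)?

States {S8} cannot be reached from the start state, so discard them.
Initial partition by acceptance: {S0,S1,S6,S7,S10} | {S2,S3,S4,S5,S9}.
Refine {S0,S1,S6,S7,S10} on symbol b: members go to different blocks, giving {S0,S6,S10} and {S1,S7}.
No further refinement is possible. Final partition (3 blocks): {S0,S6,S10} | {S2,S3,S4,S5,S9} | {S1,S7}.
S5 and S3 lie in the same block of the stable partition, so they are equivalent — no string distinguishes them.

No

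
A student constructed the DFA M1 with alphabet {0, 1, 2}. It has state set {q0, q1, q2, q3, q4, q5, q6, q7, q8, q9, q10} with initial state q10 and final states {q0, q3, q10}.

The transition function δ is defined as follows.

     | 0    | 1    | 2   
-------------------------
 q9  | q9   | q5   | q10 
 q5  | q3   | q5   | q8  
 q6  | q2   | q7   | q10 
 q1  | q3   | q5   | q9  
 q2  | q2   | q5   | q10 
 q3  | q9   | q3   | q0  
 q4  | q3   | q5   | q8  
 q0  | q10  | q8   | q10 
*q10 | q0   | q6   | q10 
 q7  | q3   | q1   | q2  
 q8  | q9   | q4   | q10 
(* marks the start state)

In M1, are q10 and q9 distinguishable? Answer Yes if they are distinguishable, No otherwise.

Yes

Every state is reachable, so we keep all 11.
P0 = {q0,q3,q10} | {q1,q2,q4,q5,q6,q7,q8,q9}.
Refine {q0,q3,q10} on symbol 0: members go to different blocks, giving {q0,q10} and {q3}.
Refine {q1,q2,q4,q5,q6,q7,q8,q9} on symbol 0: members go to different blocks, giving {q1,q4,q5,q7} and {q2,q6,q8,q9}.
The partition is now stable with 4 blocks: {q0,q10} | {q1,q4,q5,q7} | {q3} | {q2,q6,q8,q9}.
q10 and q9 end up in different blocks, so they are distinguishable. For instance, the string 'ε' is accepted from only q10.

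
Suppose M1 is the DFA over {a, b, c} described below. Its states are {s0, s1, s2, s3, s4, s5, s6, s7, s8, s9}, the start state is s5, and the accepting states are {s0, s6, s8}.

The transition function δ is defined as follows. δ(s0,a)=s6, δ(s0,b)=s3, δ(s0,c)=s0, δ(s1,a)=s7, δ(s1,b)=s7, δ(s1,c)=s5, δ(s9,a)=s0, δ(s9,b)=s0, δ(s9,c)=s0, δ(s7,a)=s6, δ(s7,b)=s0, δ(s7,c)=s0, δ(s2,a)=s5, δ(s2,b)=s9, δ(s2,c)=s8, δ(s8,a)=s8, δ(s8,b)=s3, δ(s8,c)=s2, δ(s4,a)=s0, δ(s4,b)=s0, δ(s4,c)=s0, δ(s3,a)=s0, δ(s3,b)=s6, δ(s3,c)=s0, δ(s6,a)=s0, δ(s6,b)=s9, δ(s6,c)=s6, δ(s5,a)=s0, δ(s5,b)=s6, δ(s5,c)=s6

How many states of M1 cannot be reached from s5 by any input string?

No path from s5 leads to s1, s2, s4, s7, s8; the other 5 states are all reachable.

5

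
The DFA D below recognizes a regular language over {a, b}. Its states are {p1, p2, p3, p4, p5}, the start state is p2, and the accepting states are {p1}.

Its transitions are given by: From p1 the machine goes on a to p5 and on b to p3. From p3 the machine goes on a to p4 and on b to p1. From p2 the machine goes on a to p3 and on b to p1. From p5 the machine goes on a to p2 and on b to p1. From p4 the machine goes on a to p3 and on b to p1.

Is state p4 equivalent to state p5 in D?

Yes

Initial partition by acceptance: {p1} | {p2,p3,p4,p5}.
The partition is now stable with 2 blocks: {p1} | {p2,p3,p4,p5}.
p4 and p5 lie in the same block of the stable partition, so they are equivalent — no string distinguishes them.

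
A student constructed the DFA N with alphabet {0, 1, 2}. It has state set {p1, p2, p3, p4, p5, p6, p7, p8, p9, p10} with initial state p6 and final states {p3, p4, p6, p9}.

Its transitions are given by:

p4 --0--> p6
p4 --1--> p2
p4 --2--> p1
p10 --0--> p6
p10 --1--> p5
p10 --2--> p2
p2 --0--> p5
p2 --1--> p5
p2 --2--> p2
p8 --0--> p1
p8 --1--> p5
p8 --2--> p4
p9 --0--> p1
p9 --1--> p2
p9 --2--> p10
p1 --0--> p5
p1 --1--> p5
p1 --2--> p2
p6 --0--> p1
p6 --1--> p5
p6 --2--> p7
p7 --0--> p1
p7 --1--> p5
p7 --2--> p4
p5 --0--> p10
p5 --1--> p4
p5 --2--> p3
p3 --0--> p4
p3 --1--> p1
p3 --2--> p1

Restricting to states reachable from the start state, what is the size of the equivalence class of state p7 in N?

1

Reachable states from the start: {p1,p2,p3,p4,p5,p6,p7,p10}. Unreachable: {p8,p9} — drop them.
Initial partition by acceptance: {p3,p4,p6} | {p1,p2,p5,p7,p10}.
Split {p3,p4,p6} by δ(·,0) → {p3,p4} and {p6}.
Refine {p3,p4} on symbol 0: members go to different blocks, giving {p3} and {p4}.
Refine {p1,p2,p5,p7,p10} on symbol 0: members go to different blocks, giving {p1,p2,p5,p7} and {p10}.
Refine {p1,p2,p5,p7} on symbol 0: members go to different blocks, giving {p1,p2,p7} and {p5}.
Split {p1,p2,p7} by δ(·,0) → {p1,p2} and {p7}.
The partition is now stable with 7 blocks: {p3} | {p1,p2} | {p6} | {p4} | {p10} | {p5} | {p7}.
The equivalence class containing p7 is {p7}, of size 1.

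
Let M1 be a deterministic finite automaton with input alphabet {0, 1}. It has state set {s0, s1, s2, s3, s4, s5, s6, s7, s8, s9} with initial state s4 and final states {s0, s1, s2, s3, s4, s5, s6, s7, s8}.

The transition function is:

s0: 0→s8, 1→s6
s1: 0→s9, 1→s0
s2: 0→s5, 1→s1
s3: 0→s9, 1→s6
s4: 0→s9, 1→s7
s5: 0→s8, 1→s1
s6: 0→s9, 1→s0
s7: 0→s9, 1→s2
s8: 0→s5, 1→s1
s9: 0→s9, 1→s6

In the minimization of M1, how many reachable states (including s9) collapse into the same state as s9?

1

First remove the unreachable states {s3}; 9 states remain.
Start with accepting vs non-accepting: {s0,s1,s2,s4,s5,s6,s7,s8} | {s9}.
Split {s0,s1,s2,s4,s5,s6,s7,s8} by δ(·,0) → {s0,s2,s5,s8} and {s1,s4,s6,s7}.
Split {s1,s4,s6,s7} by δ(·,1) → {s1,s6,s7} and {s4}.
No further refinement is possible. Final partition (4 blocks): {s0,s2,s5,s8} | {s9} | {s1,s6,s7} | {s4}.
State s9 belongs to the block {s9}, which has 1 states.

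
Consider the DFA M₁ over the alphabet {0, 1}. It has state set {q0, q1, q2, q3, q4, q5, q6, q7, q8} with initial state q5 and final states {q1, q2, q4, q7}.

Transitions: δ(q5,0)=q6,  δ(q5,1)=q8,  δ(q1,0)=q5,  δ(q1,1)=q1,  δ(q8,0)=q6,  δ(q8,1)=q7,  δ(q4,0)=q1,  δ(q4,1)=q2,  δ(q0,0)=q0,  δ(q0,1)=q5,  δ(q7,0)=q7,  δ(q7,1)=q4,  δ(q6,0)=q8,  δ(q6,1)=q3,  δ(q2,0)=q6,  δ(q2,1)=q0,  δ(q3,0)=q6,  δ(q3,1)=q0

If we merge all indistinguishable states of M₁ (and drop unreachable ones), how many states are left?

Initial partition by acceptance: {q1,q2,q4,q7} | {q0,q3,q5,q6,q8}.
On input 0, block {q1,q2,q4,q7} splits into {q1,q2} and {q4,q7}.
On input 1, block {q1,q2} splits into {q1} and {q2}.
Refine {q0,q3,q5,q6,q8} on symbol 1: members go to different blocks, giving {q0,q3,q5,q6} and {q8}.
Split {q0,q3,q5,q6} by δ(·,0) → {q0,q3,q5} and {q6}.
Refine {q0,q3,q5} on symbol 0: members go to different blocks, giving {q3,q5} and {q0}.
On input 1, block {q3,q5} splits into {q3} and {q5}.
On input 0, block {q4,q7} splits into {q4} and {q7}.
No further refinement is possible. Final partition (9 blocks): {q1} | {q3} | {q4} | {q2} | {q8} | {q6} | {q0} | {q5} | {q7}.

9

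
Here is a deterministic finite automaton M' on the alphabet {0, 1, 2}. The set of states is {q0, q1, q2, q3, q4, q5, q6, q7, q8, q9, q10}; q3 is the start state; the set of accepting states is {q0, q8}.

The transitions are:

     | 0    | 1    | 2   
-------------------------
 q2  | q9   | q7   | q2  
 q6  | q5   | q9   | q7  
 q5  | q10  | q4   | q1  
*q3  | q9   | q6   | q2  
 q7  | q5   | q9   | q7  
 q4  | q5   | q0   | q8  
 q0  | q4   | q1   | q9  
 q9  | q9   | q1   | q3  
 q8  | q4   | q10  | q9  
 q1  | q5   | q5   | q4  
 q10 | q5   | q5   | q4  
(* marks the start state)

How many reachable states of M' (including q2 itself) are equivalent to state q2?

2

Start with accepting vs non-accepting: {q0,q8} | {q1,q2,q3,q4,q5,q6,q7,q9,q10}.
Refine {q1,q2,q3,q4,q5,q6,q7,q9,q10} on symbol 1: members go to different blocks, giving {q1,q2,q3,q5,q6,q7,q9,q10} and {q4}.
Refine {q1,q2,q3,q5,q6,q7,q9,q10} on symbol 1: members go to different blocks, giving {q1,q2,q3,q6,q7,q9,q10} and {q5}.
Split {q1,q2,q3,q6,q7,q9,q10} by δ(·,0) → {q1,q6,q7,q10} and {q2,q3,q9}.
On input 1, block {q1,q6,q7,q10} splits into {q1,q10} and {q6,q7}.
Split {q2,q3,q9} by δ(·,1) → {q2,q3} and {q9}.
No further refinement is possible. Final partition (7 blocks): {q0,q8} | {q1,q10} | {q4} | {q5} | {q2,q3} | {q6,q7} | {q9}.
State q2 belongs to the block {q2,q3}, which has 2 states.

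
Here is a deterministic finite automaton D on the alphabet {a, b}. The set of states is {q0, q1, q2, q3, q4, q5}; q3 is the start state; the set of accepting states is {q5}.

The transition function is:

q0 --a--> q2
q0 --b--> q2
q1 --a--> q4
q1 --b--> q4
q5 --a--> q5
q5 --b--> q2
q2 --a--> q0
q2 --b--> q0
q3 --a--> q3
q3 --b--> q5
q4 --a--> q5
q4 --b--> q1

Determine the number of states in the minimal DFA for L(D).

First remove the unreachable states {q1,q4}; 4 states remain.
P0 = {q5} | {q0,q2,q3}.
Split {q0,q2,q3} by δ(·,b) → {q0,q2} and {q3}.
No further refinement is possible. Final partition (3 blocks): {q5} | {q0,q2} | {q3}.

3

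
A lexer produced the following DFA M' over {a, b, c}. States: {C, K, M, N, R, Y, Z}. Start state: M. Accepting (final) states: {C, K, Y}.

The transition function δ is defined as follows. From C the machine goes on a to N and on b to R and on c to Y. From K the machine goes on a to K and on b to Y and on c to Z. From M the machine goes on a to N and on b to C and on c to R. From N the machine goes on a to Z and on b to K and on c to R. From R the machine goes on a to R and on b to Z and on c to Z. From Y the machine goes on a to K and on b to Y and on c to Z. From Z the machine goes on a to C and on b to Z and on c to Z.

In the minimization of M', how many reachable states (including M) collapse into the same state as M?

1

Every state is reachable, so we keep all 7.
Initial partition by acceptance: {C,K,Y} | {M,N,R,Z}.
On input a, block {C,K,Y} splits into {K,Y} and {C}.
Refine {M,N,R,Z} on symbol a: members go to different blocks, giving {M,N,R} and {Z}.
On input a, block {M,N,R} splits into {M,R} and {N}.
On input a, block {M,R} splits into {R} and {M}.
No further refinement is possible. Final partition (6 blocks): {K,Y} | {R} | {C} | {Z} | {N} | {M}.
The equivalence class containing M is {M}, of size 1.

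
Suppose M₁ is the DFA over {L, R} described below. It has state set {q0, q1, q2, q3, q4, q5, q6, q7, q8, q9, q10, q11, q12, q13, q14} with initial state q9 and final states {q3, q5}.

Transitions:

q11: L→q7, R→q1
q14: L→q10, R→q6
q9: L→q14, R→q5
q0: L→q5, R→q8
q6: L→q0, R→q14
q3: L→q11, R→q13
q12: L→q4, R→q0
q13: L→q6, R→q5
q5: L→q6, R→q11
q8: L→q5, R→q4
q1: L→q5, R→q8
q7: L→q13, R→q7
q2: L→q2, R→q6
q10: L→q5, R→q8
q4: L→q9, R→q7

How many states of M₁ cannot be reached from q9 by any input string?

No path from q9 leads to q2, q3, q12; the other 12 states are all reachable.

3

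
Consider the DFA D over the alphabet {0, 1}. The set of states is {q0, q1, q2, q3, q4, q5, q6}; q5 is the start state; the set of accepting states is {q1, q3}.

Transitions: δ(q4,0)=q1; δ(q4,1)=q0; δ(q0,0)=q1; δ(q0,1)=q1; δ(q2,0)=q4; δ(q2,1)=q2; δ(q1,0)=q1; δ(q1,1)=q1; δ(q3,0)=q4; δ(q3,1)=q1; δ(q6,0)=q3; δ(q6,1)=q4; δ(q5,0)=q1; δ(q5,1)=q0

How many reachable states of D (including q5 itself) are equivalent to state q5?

1

First remove the unreachable states {q2,q3,q4,q6}; 3 states remain.
Initial partition by acceptance: {q1} | {q0,q5}.
Split {q0,q5} by δ(·,1) → {q0} and {q5}.
The partition is now stable with 3 blocks: {q1} | {q0} | {q5}.
State q5 belongs to the block {q5}, which has 1 states.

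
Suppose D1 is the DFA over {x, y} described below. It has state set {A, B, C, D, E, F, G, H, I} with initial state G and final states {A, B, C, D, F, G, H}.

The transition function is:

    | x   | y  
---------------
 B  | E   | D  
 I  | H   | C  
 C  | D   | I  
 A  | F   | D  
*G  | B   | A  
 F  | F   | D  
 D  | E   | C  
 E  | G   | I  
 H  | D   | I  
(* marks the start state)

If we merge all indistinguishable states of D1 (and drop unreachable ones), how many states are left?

P0 = {A,B,C,D,F,G,H} | {E,I}.
Refine {A,B,C,D,F,G,H} on symbol x: members go to different blocks, giving {A,C,F,G,H} and {B,D}.
Split {A,C,F,G,H} by δ(·,x) → {C,G,H} and {A,F}.
On input y, block {C,G,H} splits into {C,H} and {G}.
Refine {E,I} on symbol x: members go to different blocks, giving {E} and {I}.
On input y, block {B,D} splits into {B} and {D}.
No further refinement is possible. Final partition (7 blocks): {C,H} | {E} | {B} | {A,F} | {G} | {I} | {D}.

7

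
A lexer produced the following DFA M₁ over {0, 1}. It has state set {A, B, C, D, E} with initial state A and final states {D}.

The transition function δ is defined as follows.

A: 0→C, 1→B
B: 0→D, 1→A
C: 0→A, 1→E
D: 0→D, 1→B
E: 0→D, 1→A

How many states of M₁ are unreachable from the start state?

0

Exploring from A, all states are eventually visited, so none are unreachable.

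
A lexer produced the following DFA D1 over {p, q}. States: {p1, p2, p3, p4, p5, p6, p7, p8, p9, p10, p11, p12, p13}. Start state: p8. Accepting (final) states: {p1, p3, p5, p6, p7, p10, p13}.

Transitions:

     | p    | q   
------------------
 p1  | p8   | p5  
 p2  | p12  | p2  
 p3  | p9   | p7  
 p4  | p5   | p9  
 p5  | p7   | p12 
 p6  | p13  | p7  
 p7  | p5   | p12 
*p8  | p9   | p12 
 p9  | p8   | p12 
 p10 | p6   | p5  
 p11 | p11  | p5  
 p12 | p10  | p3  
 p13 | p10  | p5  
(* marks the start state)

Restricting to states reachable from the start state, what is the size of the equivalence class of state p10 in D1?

3

Reachable states from the start: {p3,p5,p6,p7,p8,p9,p10,p12,p13}. Unreachable: {p1,p2,p4,p11} — drop them.
Start with accepting vs non-accepting: {p3,p5,p6,p7,p10,p13} | {p8,p9,p12}.
On input p, block {p3,p5,p6,p7,p10,p13} splits into {p5,p6,p7,p10,p13} and {p3}.
On input q, block {p5,p6,p7,p10,p13} splits into {p6,p10,p13} and {p5,p7}.
On input p, block {p8,p9,p12} splits into {p8,p9} and {p12}.
Stable partition: {p6,p10,p13} | {p8,p9} | {p3} | {p5,p7} | {p12} — 5 equivalence classes.
The equivalence class containing p10 is {p6,p10,p13}, of size 3.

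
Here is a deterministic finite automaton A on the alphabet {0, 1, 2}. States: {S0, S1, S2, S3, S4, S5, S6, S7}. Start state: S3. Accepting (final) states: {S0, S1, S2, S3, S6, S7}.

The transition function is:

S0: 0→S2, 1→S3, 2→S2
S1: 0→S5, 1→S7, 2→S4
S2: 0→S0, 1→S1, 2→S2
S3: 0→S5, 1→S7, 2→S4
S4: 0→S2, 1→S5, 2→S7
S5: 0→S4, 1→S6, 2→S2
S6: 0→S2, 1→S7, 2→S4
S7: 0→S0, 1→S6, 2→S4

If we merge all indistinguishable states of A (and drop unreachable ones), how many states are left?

Initial partition by acceptance: {S0,S1,S2,S3,S6,S7} | {S4,S5}.
Split {S0,S1,S2,S3,S6,S7} by δ(·,0) → {S0,S2,S6,S7} and {S1,S3}.
On input 1, block {S0,S2,S6,S7} splits into {S0,S2} and {S6,S7}.
On input 0, block {S4,S5} splits into {S4} and {S5}.
No further refinement is possible. Final partition (5 blocks): {S0,S2} | {S4} | {S1,S3} | {S6,S7} | {S5}.

5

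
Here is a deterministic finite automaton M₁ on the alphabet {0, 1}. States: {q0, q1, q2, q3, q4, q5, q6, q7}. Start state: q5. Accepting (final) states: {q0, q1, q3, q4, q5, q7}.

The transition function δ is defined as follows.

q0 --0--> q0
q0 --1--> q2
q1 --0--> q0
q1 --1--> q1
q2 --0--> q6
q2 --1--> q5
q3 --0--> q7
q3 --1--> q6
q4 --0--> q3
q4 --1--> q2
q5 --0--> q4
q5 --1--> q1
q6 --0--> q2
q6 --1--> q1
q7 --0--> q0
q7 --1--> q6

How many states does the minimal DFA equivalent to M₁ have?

All states are reachable from the start state.
P0 = {q0,q1,q3,q4,q5,q7} | {q2,q6}.
Split {q0,q1,q3,q4,q5,q7} by δ(·,1) → {q0,q3,q4,q7} and {q1,q5}.
No further refinement is possible. Final partition (3 blocks): {q0,q3,q4,q7} | {q2,q6} | {q1,q5}.

3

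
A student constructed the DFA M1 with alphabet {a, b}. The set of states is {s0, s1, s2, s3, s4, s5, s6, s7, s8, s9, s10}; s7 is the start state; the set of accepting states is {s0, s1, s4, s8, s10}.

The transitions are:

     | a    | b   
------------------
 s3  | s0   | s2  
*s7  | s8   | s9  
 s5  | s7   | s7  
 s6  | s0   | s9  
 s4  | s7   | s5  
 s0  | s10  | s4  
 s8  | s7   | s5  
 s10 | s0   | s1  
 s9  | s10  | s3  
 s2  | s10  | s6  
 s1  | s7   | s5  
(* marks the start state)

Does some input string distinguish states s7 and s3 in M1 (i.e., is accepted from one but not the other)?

Yes

Initial partition by acceptance: {s0,s1,s4,s8,s10} | {s2,s3,s5,s6,s7,s9}.
On input a, block {s0,s1,s4,s8,s10} splits into {s1,s4,s8} and {s0,s10}.
On input a, block {s2,s3,s5,s6,s7,s9} splits into {s2,s3,s6,s9} and {s5} and {s7}.
The partition is now stable with 5 blocks: {s1,s4,s8} | {s2,s3,s6,s9} | {s0,s10} | {s5} | {s7}.
s7 and s3 end up in different blocks, so they are distinguishable. For instance, the string 'aa' is accepted from only s3.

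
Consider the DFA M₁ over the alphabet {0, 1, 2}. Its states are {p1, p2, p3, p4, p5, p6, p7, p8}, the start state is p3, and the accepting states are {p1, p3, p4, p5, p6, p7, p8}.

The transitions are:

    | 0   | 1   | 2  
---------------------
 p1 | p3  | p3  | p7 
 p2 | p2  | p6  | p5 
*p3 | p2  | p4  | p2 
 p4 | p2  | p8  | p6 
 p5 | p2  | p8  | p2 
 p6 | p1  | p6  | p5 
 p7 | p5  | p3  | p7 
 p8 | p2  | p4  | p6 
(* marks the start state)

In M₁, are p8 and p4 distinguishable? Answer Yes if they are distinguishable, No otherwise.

Every state is reachable, so we keep all 8.
Initial partition by acceptance: {p1,p3,p4,p5,p6,p7,p8} | {p2}.
Split {p1,p3,p4,p5,p6,p7,p8} by δ(·,0) → {p3,p4,p5,p8} and {p1,p6,p7}.
Refine {p3,p4,p5,p8} on symbol 2: members go to different blocks, giving {p3,p5} and {p4,p8}.
Split {p1,p6,p7} by δ(·,0) → {p1,p7} and {p6}.
Stable partition: {p3,p5} | {p2} | {p1,p7} | {p4,p8} | {p6} — 5 equivalence classes.
p8 and p4 lie in the same block of the stable partition, so they are equivalent — no string distinguishes them.

No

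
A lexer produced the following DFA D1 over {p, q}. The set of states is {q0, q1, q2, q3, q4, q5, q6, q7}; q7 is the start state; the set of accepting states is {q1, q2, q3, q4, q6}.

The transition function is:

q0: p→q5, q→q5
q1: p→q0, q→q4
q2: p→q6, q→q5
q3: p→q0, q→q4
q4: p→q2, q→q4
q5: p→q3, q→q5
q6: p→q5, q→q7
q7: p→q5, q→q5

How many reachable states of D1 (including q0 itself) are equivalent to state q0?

2

Reachable states from the start: {q0,q2,q3,q4,q5,q6,q7}. Unreachable: {q1} — drop them.
Initial partition by acceptance: {q2,q3,q4,q6} | {q0,q5,q7}.
On input p, block {q2,q3,q4,q6} splits into {q2,q4} and {q3,q6}.
Split {q2,q4} by δ(·,p) → {q2} and {q4}.
Refine {q0,q5,q7} on symbol p: members go to different blocks, giving {q0,q7} and {q5}.
On input p, block {q3,q6} splits into {q3} and {q6}.
Stable partition: {q2} | {q0,q7} | {q3} | {q4} | {q5} | {q6} — 6 equivalence classes.
The equivalence class containing q0 is {q0,q7}, of size 2.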